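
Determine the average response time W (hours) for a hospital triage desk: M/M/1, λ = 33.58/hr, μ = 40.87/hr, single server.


W = 1/(μ−λ) = 1/(40.87 − 33.58) = 1/7.29 = 0.1372 hr

Final: 0.1372 hr


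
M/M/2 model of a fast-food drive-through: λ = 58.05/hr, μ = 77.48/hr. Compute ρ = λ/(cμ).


ρ = λ/(cμ) = 58.05/(2·77.48) = 58.05/154.96 = 0.3746

Final: 0.3746


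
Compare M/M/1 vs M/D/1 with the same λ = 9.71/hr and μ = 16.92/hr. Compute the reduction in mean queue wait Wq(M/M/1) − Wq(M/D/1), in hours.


ρ = 9.71/16.92 = 0.5739
Wq(M/M/1) = ρ/(μ−λ) = 0.5739/7.21 = 0.07959 hr
Wq(M/D/1) = ρ/(2(μ−λ)) = 0.03980 hr
Savings = 0.07959 − 0.03980 = 0.03980 hr

Final: 0.03980 hr


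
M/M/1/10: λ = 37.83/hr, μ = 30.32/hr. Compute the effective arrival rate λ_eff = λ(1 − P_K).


ρ = 1.2477; P_K = (1−ρ)ρ^10/(1−ρ^11) = 0.217595
λ_eff = λ(1 − P_K) = 37.83·(1 − 0.217595) = 37.83·0.782405 = 29.5984 /hr

Final: 29.5984 /hr


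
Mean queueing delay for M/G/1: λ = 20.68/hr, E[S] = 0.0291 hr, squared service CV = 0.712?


ρ = λ·E[S] = 20.68·0.0291 = 0.6018
E[S²] = E[S]²(1+C_s²) = 0.0291²·(1+0.712) = 0.001450
Wq = λ·E[S²]/(2(1−ρ)) = 20.68·0.001450/(2·0.3982) = 0.03764 hr

Final: 0.03764 hr


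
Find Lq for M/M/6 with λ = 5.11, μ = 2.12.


a = λ/μ = 2.4104; ρ = a/6 = 0.4017
P₀ = 0.089373
Lq = P₀·a^c·ρ / (c!·(1−ρ)²) = 0.089373·196.11474·0.4017/(720·0.35793)
= 0.02732

Final: 0.02732


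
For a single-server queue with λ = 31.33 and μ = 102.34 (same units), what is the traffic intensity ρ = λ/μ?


ρ = λ/μ = 31.33/102.34 = 0.3061

Final: 0.3061


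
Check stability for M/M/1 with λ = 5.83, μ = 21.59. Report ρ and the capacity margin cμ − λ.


Total capacity cμ = 1·21.59 = 21.59/hr
ρ = λ/(cμ) = 5.83/21.59 = 0.2700
Stable ⇔ ρ < 1: YES
Spare capacity = cμ − λ = 21.59 − 5.83 = 15.76/hr

Final: ρ = 0.2700; stable; margin = 15.76/hr


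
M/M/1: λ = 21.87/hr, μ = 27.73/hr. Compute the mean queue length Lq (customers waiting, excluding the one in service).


ρ = 21.87/27.73 = 0.7887
Lq = ρ²/(1−ρ) = 0.6220/0.2113 = 2.9434

Final: 2.9434


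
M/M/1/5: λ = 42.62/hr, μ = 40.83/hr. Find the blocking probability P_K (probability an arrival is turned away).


ρ = λ/μ = 42.62/40.83 = 1.0438
P_K = (1−ρ)ρ^K/(1−ρ^(K+1)) = (-0.04384·1.239283)/(1 − 1.293613)
= -0.054331/-0.293613 = 0.185041

Final: 0.185041


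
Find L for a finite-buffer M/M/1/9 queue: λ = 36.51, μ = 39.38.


ρ = 36.51/39.38 = 0.9271
L = ρ[1 − (K+1)ρ^K + Kρ^(K+1)] / [(1−ρ)(1−ρ^(K+1))]
Numerator: 0.9271·(1 − 10·0.506087 + 9·0.469203) = 0.150159
Denominator: (0.07288)·(0.530797) = 0.038684
L = 0.150159/0.038684 = 3.8816

Final: 3.8816


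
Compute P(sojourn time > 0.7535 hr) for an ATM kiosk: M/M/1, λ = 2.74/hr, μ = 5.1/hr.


W ~ Exponential(μ−λ) for M/M/1.
μ − λ = 5.1 − 2.74 = 2.3600
P(W > t) = e^{−(μ−λ)t} = e^{−1.7783} = 0.168932

Final: 0.168932


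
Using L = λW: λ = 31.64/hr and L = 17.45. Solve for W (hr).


W = L/λ = 17.45/31.64 = 0.5515 hr

Final: 0.5515 hr


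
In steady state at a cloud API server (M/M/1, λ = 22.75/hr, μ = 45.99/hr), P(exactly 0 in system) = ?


ρ = 22.75/45.99 = 0.4947
P_n = (1−ρ)·ρ^n = (1 − 0.4947)·0.4947^0 = 0.5053·1.000000 = 0.505327

Final: 0.505327


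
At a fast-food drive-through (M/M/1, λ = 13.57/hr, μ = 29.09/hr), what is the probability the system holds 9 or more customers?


ρ = 13.57/29.09 = 0.4665
P(N ≥ n) = ρ^n = 0.4665^9 = 0.001046

Final: 0.001046


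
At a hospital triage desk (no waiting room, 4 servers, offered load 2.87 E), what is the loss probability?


B(c,a) = (a^c/c!) / Σ_{k=0}^{c} a^k/k!
a^4/4! = 2.826938
Σ terms (k=0..4): 1.00000 + 2.87000 + 4.11845 + 3.93998 + 2.82694 = 14.755372
B = 2.826938/14.755372 = 0.191587

Final: 0.191587


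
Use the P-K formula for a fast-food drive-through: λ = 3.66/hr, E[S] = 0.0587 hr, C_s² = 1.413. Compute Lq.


ρ = λ·E[S] = 3.66·0.0587 = 0.2148
Lq = ρ²(1+C_s²)/(2(1−ρ)) = 0.04616·(1+1.413)/(2·0.7852)
= 0.04616·2.4130/1.5703 = 0.07093

Final: 0.07093


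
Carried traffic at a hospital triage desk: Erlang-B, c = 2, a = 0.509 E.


B(2,0.509) = 0.079058 (Erlang-B)
Carried load = a(1 − B) = 0.509·(1 − 0.079058) = 0.509·0.920942 = 0.4688 E

Final: 0.4688 Erlangs


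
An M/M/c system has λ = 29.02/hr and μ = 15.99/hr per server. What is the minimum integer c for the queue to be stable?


Stability requires cμ > λ ⇔ c > λ/μ.
λ/μ = 29.02/15.99 = 1.8149
Minimum integer c = ⌊1.8149⌋ + 1 = 2
Check: 2·15.99 = 31.98 > 29.02, while 1·15.99 = 15.99 ≤ 29.02

Final: 2 servers


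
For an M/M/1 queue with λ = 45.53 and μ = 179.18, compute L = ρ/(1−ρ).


ρ = λ/μ = 45.53/179.18 = 0.2541
L = ρ/(1−ρ) = 0.2541/(1 − 0.2541) = 0.2541/0.7459 = 0.3407

Final: 0.3407


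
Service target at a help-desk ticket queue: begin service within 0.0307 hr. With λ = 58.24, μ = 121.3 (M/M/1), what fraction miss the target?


ρ = 58.24/121.3 = 0.4801
P(Wq > t) = ρ·e^{−(μ−λ)t} = 0.4801·e^{−1.9359}
= 0.4801·0.144288 = 0.069277

Final: 0.069277


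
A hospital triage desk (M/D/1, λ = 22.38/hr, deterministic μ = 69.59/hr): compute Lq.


ρ = 22.38/69.59 = 0.3216
M/D/1: Lq = ρ²/(2(1−ρ)) = 0.1034/(2·0.6784) = 0.07623

Final: 0.07623


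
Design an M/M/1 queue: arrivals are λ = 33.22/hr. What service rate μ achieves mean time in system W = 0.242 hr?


W = 1/(μ−λ) ⇒ μ − λ = 1/W = 1/0.242 = 4.1322
μ = λ + 1/W = 33.22 + 4.1322 = 37.3522 per hr

Final: 37.3522 /hr


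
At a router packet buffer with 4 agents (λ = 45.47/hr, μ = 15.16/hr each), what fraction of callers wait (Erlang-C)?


a = λ/μ = 2.9993; ρ = a/4 = 0.7498
P₀ = 0.037773 (from M/M/c formula)
C(c,a) = [a^c/(c!(1−ρ))]·P₀ = [80.92878/(24·0.2502)]·0.037773
= 13.47924·0.037773 = 0.509157

Final: 0.509157


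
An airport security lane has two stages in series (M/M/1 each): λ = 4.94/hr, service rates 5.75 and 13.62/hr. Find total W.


Each node sees arrival rate λ = 4.94/hr (tandem ⇒ throughput preserved).
W₁ = 1/(μ₁−λ) = 1/(5.75−4.94) = 1.23457 hr
W₂ = 1/(μ₂−λ) = 1/(13.62−4.94) = 0.11521 hr
W_total = W₁ + W₂ = 1.23457 + 0.11521 = 1.34978 hr

Final: 1.34978 hr


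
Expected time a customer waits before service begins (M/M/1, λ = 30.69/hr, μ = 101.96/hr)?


ρ = 30.69/101.96 = 0.3010
Wq = ρ/(μ−λ) = 0.3010/(101.96 − 30.69) = 0.3010/71.27 = 0.004223 hr

Final: 0.004223 hr


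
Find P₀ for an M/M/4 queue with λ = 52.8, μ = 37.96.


a = λ/μ = 52.8/37.96 = 1.3909; ρ = a/c = 0.3477
Σ_{k=0}^{3} a^k/k! (terms k=0..3) = 1.00000 + 1.39094 + 0.96735 + 0.44851 = 3.80680
Tail: a^4/(4!(1−ρ)) = 3.74310/(24·0.6523) = 0.23911
P₀ = 1/(3.80680 + 0.23911) = 1/4.04591 = 0.247163

Final: 0.247163


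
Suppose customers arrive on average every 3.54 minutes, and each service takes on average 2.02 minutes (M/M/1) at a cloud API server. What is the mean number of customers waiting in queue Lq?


λ = 60/3.54 = 16.9492 /hr
μ = 60/2.02 = 29.7030 /hr
ρ = λ/μ = 16.9492/29.7030 = 0.5706
Lq = ρ²/(1−ρ) = 0.3256/0.4294 = 0.7583

Final: 0.7583


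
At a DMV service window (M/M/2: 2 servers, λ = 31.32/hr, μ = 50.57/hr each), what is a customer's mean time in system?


a = 0.6193; ρ = 0.3097; P₀ = 0.527103
Lq = P₀·a^c·ρ/(c!(1−ρ)²) = 0.06569
Wq = Lq/λ = 0.06569/31.32 = 0.002097 hr
W = Wq + 1/μ = 0.002097 + 0.01977 = 0.02187 hr

Final: 0.02187 hr


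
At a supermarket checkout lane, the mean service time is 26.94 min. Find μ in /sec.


μ = 1/(service time) in consistent units.
1 second = 0.0166667 min, so μ = 0.0166667/26.94 = 0.0006187 per second

Final: 0.0006187 /sec


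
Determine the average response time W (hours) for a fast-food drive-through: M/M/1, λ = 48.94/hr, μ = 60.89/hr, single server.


W = 1/(μ−λ) = 1/(60.89 − 48.94) = 1/11.95 = 0.08368 hr

Final: 0.08368 hr


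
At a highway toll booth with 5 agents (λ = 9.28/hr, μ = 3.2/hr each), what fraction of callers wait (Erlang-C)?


a = λ/μ = 2.9000; ρ = a/5 = 0.5800
P₀ = 0.052120 (from M/M/c formula)
C(c,a) = [a^c/(c!(1−ρ))]·P₀ = [205.11149/(120·0.4200)]·0.052120
= 4.06967·0.052120 = 0.212111

Final: 0.212111


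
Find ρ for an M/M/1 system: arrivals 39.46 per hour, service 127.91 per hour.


ρ = λ/μ = 39.46/127.91 = 0.3085

Final: 0.3085


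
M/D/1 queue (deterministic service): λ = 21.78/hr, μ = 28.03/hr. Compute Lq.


ρ = 21.78/28.03 = 0.7770
M/D/1: Lq = ρ²/(2(1−ρ)) = 0.6038/(2·0.2230) = 1.35389

Final: 1.35389


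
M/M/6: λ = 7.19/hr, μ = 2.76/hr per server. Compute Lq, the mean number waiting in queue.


a = λ/μ = 2.6051; ρ = a/6 = 0.4342
P₀ = 0.073363
Lq = P₀·a^c·ρ / (c!·(1−ρ)²) = 0.073363·312.54953·0.4342/(720·0.32015)
= 0.04319

Final: 0.04319


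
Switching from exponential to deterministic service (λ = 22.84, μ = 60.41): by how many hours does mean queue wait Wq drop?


ρ = 22.84/60.41 = 0.3781
Wq(M/M/1) = ρ/(μ−λ) = 0.3781/37.57 = 0.01006 hr
Wq(M/D/1) = ρ/(2(μ−λ)) = 0.005032 hr
Savings = 0.01006 − 0.005032 = 0.005032 hr

Final: 0.005032 hr


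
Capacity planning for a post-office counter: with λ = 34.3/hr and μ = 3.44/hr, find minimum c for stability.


Stability requires cμ > λ ⇔ c > λ/μ.
λ/μ = 34.3/3.44 = 9.9709
Minimum integer c = ⌊9.9709⌋ + 1 = 10
Check: 10·3.44 = 34.40 > 34.3, while 9·3.44 = 30.96 ≤ 34.3

Final: 10 servers


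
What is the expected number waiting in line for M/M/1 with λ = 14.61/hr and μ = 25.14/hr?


ρ = 14.61/25.14 = 0.5811
Lq = ρ²/(1−ρ) = 0.3377/0.4189 = 0.8063

Final: 0.8063


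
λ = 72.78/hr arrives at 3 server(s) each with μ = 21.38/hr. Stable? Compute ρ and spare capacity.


Total capacity cμ = 3·21.38 = 64.14/hr
ρ = λ/(cμ) = 72.78/64.14 = 1.1347
Stable ⇔ ρ < 1: NO
Spare capacity = cμ − λ = 64.14 − 72.78 = -8.64/hr

Final: ρ = 1.1347; unstable; margin = -8.64/hr


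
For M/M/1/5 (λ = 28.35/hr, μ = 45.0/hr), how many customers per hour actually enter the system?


ρ = 0.6300; P_K = (1−ρ)ρ^5/(1−ρ^6) = 0.039169
λ_eff = λ(1 − P_K) = 28.35·(1 − 0.039169) = 28.35·0.960831 = 27.2396 /hr

Final: 27.2396 /hr


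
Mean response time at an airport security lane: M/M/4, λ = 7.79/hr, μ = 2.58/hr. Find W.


a = 3.0194; ρ = 0.7548; P₀ = 0.036641
Lq = P₀·a^c·ρ/(c!(1−ρ)²) = 1.59371
Wq = Lq/λ = 1.59371/7.79 = 0.20458 hr
W = Wq + 1/μ = 0.20458 + 0.38760 = 0.59218 hr

Final: 0.59218 hr


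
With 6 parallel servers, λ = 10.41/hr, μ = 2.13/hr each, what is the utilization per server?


ρ = λ/(cμ) = 10.41/(6·2.13) = 10.41/12.78 = 0.8146

Final: 0.8146


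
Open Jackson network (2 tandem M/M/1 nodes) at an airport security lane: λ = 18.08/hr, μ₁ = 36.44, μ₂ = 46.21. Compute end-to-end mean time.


Each node sees arrival rate λ = 18.08/hr (tandem ⇒ throughput preserved).
W₁ = 1/(μ₁−λ) = 1/(36.44−18.08) = 0.05447 hr
W₂ = 1/(μ₂−λ) = 1/(46.21−18.08) = 0.03555 hr
W_total = W₁ + W₂ = 0.05447 + 0.03555 = 0.09002 hr

Final: 0.09002 hr


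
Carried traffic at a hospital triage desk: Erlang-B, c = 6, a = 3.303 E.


B(6,3.303) = 0.069896 (Erlang-B)
Carried load = a(1 − B) = 3.303·(1 − 0.069896) = 3.303·0.930104 = 3.0721 E

Final: 3.0721 Erlangs


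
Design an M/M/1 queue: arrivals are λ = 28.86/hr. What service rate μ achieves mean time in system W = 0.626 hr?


W = 1/(μ−λ) ⇒ μ − λ = 1/W = 1/0.626 = 1.5974
μ = λ + 1/W = 28.86 + 1.5974 = 30.4574 per hr

Final: 30.4574 /hr


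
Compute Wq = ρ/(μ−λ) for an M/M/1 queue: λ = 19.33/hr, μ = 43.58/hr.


ρ = 19.33/43.58 = 0.4436
Wq = ρ/(μ−λ) = 0.4436/(43.58 − 19.33) = 0.4436/24.25 = 0.01829 hr

Final: 0.01829 hr


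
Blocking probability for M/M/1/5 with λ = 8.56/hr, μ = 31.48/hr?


ρ = λ/μ = 8.56/31.48 = 0.2719
P_K = (1−ρ)ρ^K/(1−ρ^(K+1)) = (0.7281·0.001487)/(1 − 0.0004042)
= 0.001082/0.999596 = 0.001083

Final: 0.001083


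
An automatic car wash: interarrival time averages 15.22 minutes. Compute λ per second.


λ = 1/(interarrival time) in consistent units.
1 second = 0.0166667 min, so λ = 0.0166667/15.22 = 0.001095 per second

Final: 0.001095 /sec


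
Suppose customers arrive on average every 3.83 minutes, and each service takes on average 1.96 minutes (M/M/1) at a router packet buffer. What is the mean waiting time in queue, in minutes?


λ = 60/3.83 = 15.6658 /hr
μ = 60/1.96 = 30.6122 /hr
ρ = λ/μ = 15.6658/30.6122 = 0.5117
Wq = ρ/(μ−λ) = 0.5117/(30.6122−15.6658) = 0.03424 hr
In minutes: 0.03424·60 = 2.054 min

Final: 2.054 min


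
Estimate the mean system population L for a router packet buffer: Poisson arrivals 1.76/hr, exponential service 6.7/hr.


ρ = λ/μ = 1.76/6.7 = 0.2627
L = ρ/(1−ρ) = 0.2627/(1 − 0.2627) = 0.2627/0.7373 = 0.3563

Final: 0.3563


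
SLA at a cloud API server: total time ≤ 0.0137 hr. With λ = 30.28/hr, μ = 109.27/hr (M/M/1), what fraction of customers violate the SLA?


W ~ Exponential(μ−λ) for M/M/1.
μ − λ = 109.27 − 30.28 = 78.9900
P(W > t) = e^{−(μ−λ)t} = e^{−1.0822} = 0.338862

Final: 0.338862


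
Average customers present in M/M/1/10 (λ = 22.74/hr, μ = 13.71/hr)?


ρ = 22.74/13.71 = 1.6586
L = ρ[1 − (K+1)ρ^K + Kρ^(K+1)] / [(1−ρ)(1−ρ^(K+1))]
Numerator: 1.6586·(1 − 11·157.590508 + 10·261.386444) = 1461.876570
Denominator: (-0.6586)·(-260.386444) = 171.501794
L = 1461.876570/171.501794 = 8.5240

Final: 8.5240


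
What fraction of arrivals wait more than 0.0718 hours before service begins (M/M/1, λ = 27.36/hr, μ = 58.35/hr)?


ρ = 27.36/58.35 = 0.4689
P(Wq > t) = ρ·e^{−(μ−λ)t} = 0.4689·e^{−2.2251}
= 0.4689·0.108059 = 0.050668

Final: 0.050668


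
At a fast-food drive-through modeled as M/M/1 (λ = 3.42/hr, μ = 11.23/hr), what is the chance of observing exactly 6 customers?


ρ = 3.42/11.23 = 0.3045
P_n = (1−ρ)·ρ^n = (1 − 0.3045)·0.3045^6 = 0.6955·0.0007978 = 0.0005548

Final: 0.0005548


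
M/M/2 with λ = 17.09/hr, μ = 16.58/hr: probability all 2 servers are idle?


a = λ/μ = 17.09/16.58 = 1.0308; ρ = a/c = 0.5154
Σ_{k=0}^{1} a^k/k! (terms k=0..1) = 1.00000 + 1.03076 = 2.03076
Tail: a^2/(2!(1−ρ)) = 1.06247/(2·0.4846) = 1.09618
P₀ = 1/(2.03076 + 1.09618) = 1/3.12694 = 0.319801

Final: 0.319801


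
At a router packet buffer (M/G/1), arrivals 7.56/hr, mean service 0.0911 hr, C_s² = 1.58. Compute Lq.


ρ = λ·E[S] = 7.56·0.0911 = 0.6887
Lq = ρ²(1+C_s²)/(2(1−ρ)) = 0.4743·(1+1.58)/(2·0.3113)
= 0.4743·2.5800/0.6226 = 1.96568

Final: 1.96568


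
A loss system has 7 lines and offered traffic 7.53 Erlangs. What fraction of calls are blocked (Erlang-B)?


B(c,a) = (a^c/c!) / Σ_{k=0}^{c} a^k/k!
a^7/7! = 272.354338
Σ terms (k=0..7): 1.00000 + 7.53000 + 28.35045 + 71.15963 + 133.95800 + 201.74075 + 253.18464 + 272.35434 = 969.277815
B = 272.354338/969.277815 = 0.280987

Final: 0.280987


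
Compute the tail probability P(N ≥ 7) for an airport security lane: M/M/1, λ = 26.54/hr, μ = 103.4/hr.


ρ = 26.54/103.4 = 0.2567
P(N ≥ n) = ρ^n = 0.2567^7 = 0.00007339

Final: 0.00007339


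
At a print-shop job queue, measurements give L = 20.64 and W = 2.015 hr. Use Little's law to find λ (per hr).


λ = L/W = 20.64/2.015 = 10.2432 /hr

Final: 10.2432 /hr


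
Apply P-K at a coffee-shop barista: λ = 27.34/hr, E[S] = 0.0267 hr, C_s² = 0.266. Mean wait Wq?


ρ = λ·E[S] = 27.34·0.0267 = 0.7300
E[S²] = E[S]²(1+C_s²) = 0.0267²·(1+0.266) = 0.0009025
Wq = λ·E[S²]/(2(1−ρ)) = 27.34·0.0009025/(2·0.2700) = 0.04569 hr

Final: 0.04569 hr


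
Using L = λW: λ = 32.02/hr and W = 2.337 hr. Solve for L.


L = λW = 32.02·2.337 = 74.8307

Final: 74.8307


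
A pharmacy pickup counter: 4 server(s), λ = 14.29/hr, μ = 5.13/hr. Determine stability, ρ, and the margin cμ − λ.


Total capacity cμ = 4·5.13 = 20.52/hr
ρ = λ/(cμ) = 14.29/20.52 = 0.6964
Stable ⇔ ρ < 1: YES
Spare capacity = cμ − λ = 20.52 − 14.29 = 6.23/hr

Final: ρ = 0.6964; stable; margin = 6.23/hr


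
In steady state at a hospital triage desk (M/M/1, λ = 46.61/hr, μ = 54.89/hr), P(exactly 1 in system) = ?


ρ = 46.61/54.89 = 0.8492
P_n = (1−ρ)·ρ^n = (1 − 0.8492)·0.8492^1 = 0.1508·0.849153 = 0.128092

Final: 0.128092


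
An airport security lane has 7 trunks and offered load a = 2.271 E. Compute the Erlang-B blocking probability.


B(c,a) = (a^c/c!) / Σ_{k=0}^{c} a^k/k!
a^7/7! = 0.061814
Σ terms (k=0..7): 1.00000 + 2.27100 + 2.57872 + 1.95209 + 1.10830 + 0.50339 + 0.19053 + 0.06181 = 9.665849
B = 0.061814/9.665849 = 0.006395

Final: 0.006395


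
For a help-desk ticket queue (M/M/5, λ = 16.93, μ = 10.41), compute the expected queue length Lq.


a = λ/μ = 1.6263; ρ = a/5 = 0.3253
P₀ = 0.196167
Lq = P₀·a^c·ρ / (c!·(1−ρ)²) = 0.196167·11.37709·0.3253/(120·0.45527)
= 0.01329

Final: 0.01329


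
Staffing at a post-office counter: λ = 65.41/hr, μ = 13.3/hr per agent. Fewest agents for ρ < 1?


Stability requires cμ > λ ⇔ c > λ/μ.
λ/μ = 65.41/13.3 = 4.9180
Minimum integer c = ⌊4.9180⌋ + 1 = 5
Check: 5·13.3 = 66.50 > 65.41, while 4·13.3 = 53.20 ≤ 65.41

Final: 5 servers


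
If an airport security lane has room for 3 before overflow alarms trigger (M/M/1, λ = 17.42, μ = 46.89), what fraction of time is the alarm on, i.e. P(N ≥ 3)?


ρ = 17.42/46.89 = 0.3715
P(N ≥ n) = ρ^n = 0.3715^3 = 0.051275

Final: 0.051275


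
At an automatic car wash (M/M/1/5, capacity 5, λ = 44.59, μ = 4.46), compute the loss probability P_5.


ρ = λ/μ = 44.59/4.46 = 9.9978
P_K = (1−ρ)ρ^K/(1−ρ^(K+1)) = (-8.9978·99887.942638)/(1 − 998655.462382)
= -898767.519744/-998654.462382 = 0.899978

Final: 0.899978


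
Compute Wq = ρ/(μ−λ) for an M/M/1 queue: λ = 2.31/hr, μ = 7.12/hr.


ρ = 2.31/7.12 = 0.3244
Wq = ρ/(μ−λ) = 0.3244/(7.12 − 2.31) = 0.3244/4.81 = 0.06745 hr

Final: 0.06745 hr


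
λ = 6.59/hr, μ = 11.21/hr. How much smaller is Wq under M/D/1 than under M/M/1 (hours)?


ρ = 6.59/11.21 = 0.5879
Wq(M/M/1) = ρ/(μ−λ) = 0.5879/4.62 = 0.12724 hr
Wq(M/D/1) = ρ/(2(μ−λ)) = 0.06362 hr
Savings = 0.12724 − 0.06362 = 0.06362 hr

Final: 0.06362 hr


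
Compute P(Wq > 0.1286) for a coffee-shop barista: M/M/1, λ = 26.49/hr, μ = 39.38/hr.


ρ = 26.49/39.38 = 0.6727
P(Wq > t) = ρ·e^{−(μ−λ)t} = 0.6727·e^{−1.6577}
= 0.6727·0.190586 = 0.128202

Final: 0.128202


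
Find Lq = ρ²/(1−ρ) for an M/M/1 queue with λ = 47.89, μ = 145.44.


ρ = 47.89/145.44 = 0.3293
Lq = ρ²/(1−ρ) = 0.1084/0.6707 = 0.1617

Final: 0.1617


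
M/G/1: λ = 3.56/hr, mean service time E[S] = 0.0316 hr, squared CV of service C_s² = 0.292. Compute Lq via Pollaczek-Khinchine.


ρ = λ·E[S] = 3.56·0.0316 = 0.1125
Lq = ρ²(1+C_s²)/(2(1−ρ)) = 0.01266·(1+0.292)/(2·0.8875)
= 0.01266·1.2920/1.7750 = 0.009212

Final: 0.009212


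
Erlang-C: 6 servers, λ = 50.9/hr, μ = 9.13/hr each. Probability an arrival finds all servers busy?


a = λ/μ = 5.5750; ρ = a/6 = 0.9292
P₀ = 0.001380 (from M/M/c formula)
C(c,a) = [a^c/(c!(1−ρ))]·P₀ = [30024.93175/(720·0.07083)]·0.001380
= 588.76209·0.001380 = 0.812211

Final: 0.812211


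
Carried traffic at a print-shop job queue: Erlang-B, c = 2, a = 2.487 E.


B(2,2.487) = 0.470027 (Erlang-B)
Carried load = a(1 − B) = 2.487·(1 − 0.470027) = 2.487·0.529973 = 1.3180 E

Final: 1.3180 Erlangs


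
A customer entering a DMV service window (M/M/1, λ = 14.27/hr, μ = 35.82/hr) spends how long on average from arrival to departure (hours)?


W = 1/(μ−λ) = 1/(35.82 − 14.27) = 1/21.55 = 0.04640 hr

Final: 0.04640 hr


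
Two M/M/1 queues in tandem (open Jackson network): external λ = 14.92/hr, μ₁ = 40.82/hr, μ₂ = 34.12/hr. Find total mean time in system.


Each node sees arrival rate λ = 14.92/hr (tandem ⇒ throughput preserved).
W₁ = 1/(μ₁−λ) = 1/(40.82−14.92) = 0.03861 hr
W₂ = 1/(μ₂−λ) = 1/(34.12−14.92) = 0.05208 hr
W_total = W₁ + W₂ = 0.03861 + 0.05208 = 0.09069 hr

Final: 0.09069 hr


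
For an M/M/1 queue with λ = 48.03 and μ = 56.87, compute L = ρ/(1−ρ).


ρ = λ/μ = 48.03/56.87 = 0.8446
L = ρ/(1−ρ) = 0.8446/(1 − 0.8446) = 0.8446/0.1554 = 5.4333

Final: 5.4333


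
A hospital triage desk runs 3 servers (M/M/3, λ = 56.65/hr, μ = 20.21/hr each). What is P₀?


a = λ/μ = 56.65/20.21 = 2.8031; ρ = a/c = 0.9344
Σ_{k=0}^{2} a^k/k! (terms k=0..2) = 1.00000 + 2.80307 + 3.92859 = 7.73166
Tail: a^3/(3!(1−ρ)) = 22.02423/(6·0.06564) = 55.91831
P₀ = 1/(7.73166 + 55.91831) = 1/63.64997 = 0.015711

Final: 0.015711


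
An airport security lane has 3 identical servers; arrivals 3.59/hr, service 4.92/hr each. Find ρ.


ρ = λ/(cμ) = 3.59/(3·4.92) = 3.59/14.76 = 0.2432

Final: 0.2432


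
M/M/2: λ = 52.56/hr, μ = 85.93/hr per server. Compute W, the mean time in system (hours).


a = 0.6117; ρ = 0.3058; P₀ = 0.531593
Lq = P₀·a^c·ρ/(c!(1−ρ)²) = 0.06311
Wq = Lq/λ = 0.06311/52.56 = 0.001201 hr
W = Wq + 1/μ = 0.001201 + 0.01164 = 0.01284 hr

Final: 0.01284 hr


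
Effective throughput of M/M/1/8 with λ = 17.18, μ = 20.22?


ρ = 0.8497; P_K = (1−ρ)ρ^8/(1−ρ^9) = 0.053085
λ_eff = λ(1 − P_K) = 17.18·(1 − 0.053085) = 17.18·0.946915 = 16.2680 /hr

Final: 16.2680 /hr


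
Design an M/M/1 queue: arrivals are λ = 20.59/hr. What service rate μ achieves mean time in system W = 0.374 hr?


W = 1/(μ−λ) ⇒ μ − λ = 1/W = 1/0.374 = 2.6738
μ = λ + 1/W = 20.59 + 2.6738 = 23.2638 per hr

Final: 23.2638 /hr


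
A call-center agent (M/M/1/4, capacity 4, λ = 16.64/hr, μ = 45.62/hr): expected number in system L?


ρ = 16.64/45.62 = 0.3648
L = ρ[1 − (K+1)ρ^K + Kρ^(K+1)] / [(1−ρ)(1−ρ^(K+1))]
Numerator: 0.3648·(1 − 5·0.017701 + 4·0.006456) = 0.341890
Denominator: (0.6352)·(0.993544) = 0.631146
L = 0.341890/0.631146 = 0.5417

Final: 0.5417


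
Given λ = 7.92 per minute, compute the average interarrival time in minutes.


Mean interarrival time = 1/λ = 1/7.92 minute = 0.12626 minute
In minutes: 0.12626 × 1 = 0.1263 min

Final: 0.1263 min


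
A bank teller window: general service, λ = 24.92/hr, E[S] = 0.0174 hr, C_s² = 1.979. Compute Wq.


ρ = λ·E[S] = 24.92·0.0174 = 0.4336
E[S²] = E[S]²(1+C_s²) = 0.0174²·(1+1.979) = 0.0009019
Wq = λ·E[S²]/(2(1−ρ)) = 24.92·0.0009019/(2·0.5664) = 0.01984 hr

Final: 0.01984 hr


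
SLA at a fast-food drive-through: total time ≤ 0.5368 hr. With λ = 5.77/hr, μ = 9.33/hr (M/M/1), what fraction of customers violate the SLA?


W ~ Exponential(μ−λ) for M/M/1.
μ − λ = 9.33 − 5.77 = 3.5600
P(W > t) = e^{−(μ−λ)t} = e^{−1.9110} = 0.147931

Final: 0.147931


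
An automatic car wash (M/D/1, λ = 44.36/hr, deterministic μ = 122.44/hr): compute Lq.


ρ = 44.36/122.44 = 0.3623
M/D/1: Lq = ρ²/(2(1−ρ)) = 0.1313/(2·0.6377) = 0.10292

Final: 0.10292


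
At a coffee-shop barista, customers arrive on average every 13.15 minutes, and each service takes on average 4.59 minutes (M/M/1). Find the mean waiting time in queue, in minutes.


λ = 60/13.15 = 4.5627 /hr
μ = 60/4.59 = 13.0719 /hr
ρ = λ/μ = 4.5627/13.0719 = 0.3490
Wq = ρ/(μ−λ) = 0.3490/(13.0719−4.5627) = 0.04102 hr
In minutes: 0.04102·60 = 2.461 min

Final: 2.461 min


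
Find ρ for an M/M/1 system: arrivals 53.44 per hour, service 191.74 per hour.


ρ = λ/μ = 53.44/191.74 = 0.2787

Final: 0.2787


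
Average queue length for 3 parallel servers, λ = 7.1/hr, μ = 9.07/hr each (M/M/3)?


a = λ/μ = 0.7828; ρ = a/3 = 0.2609
P₀ = 0.455091
Lq = P₀·a^c·ρ / (c!·(1−ρ)²) = 0.455091·0.47968·0.2609/(6·0.54622)
= 0.01738

Final: 0.01738


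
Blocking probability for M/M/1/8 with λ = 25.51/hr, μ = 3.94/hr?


ρ = λ/μ = 25.51/3.94 = 6.4746
P_K = (1−ρ)ρ^K/(1−ρ^(K+1)) = (-5.4746·3088260.269535)/(1 − 19995309.511636)
= -16907049.242100/-19995308.511636 = 0.845551

Final: 0.845551


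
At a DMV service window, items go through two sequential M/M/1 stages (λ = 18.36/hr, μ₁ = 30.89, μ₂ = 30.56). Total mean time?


Each node sees arrival rate λ = 18.36/hr (tandem ⇒ throughput preserved).
W₁ = 1/(μ₁−λ) = 1/(30.89−18.36) = 0.07981 hr
W₂ = 1/(μ₂−λ) = 1/(30.56−18.36) = 0.08197 hr
W_total = W₁ + W₂ = 0.07981 + 0.08197 = 0.16178 hr

Final: 0.16178 hr


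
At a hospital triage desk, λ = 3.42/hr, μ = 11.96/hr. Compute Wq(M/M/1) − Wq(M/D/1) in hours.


ρ = 3.42/11.96 = 0.2860
Wq(M/M/1) = ρ/(μ−λ) = 0.2860/8.54 = 0.03348 hr
Wq(M/D/1) = ρ/(2(μ−λ)) = 0.01674 hr
Savings = 0.03348 − 0.01674 = 0.01674 hr

Final: 0.01674 hr


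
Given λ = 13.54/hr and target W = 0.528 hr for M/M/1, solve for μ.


W = 1/(μ−λ) ⇒ μ − λ = 1/W = 1/0.528 = 1.8939
μ = λ + 1/W = 13.54 + 1.8939 = 15.4339 per hr

Final: 15.4339 /hr


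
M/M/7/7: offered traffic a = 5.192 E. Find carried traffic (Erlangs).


B(7,5.192) = 0.132671 (Erlang-B)
Carried load = a(1 − B) = 5.192·(1 − 0.132671) = 5.192·0.867329 = 4.5032 E

Final: 4.5032 Erlangs


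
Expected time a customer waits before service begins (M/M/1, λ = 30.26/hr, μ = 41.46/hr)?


ρ = 30.26/41.46 = 0.7299
Wq = ρ/(μ−λ) = 0.7299/(41.46 − 30.26) = 0.7299/11.20 = 0.06517 hr

Final: 0.06517 hr


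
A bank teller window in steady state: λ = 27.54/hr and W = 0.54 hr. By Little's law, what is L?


L = λW = 27.54·0.54 = 14.8716

Final: 14.8716


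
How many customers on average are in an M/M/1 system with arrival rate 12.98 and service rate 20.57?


ρ = λ/μ = 12.98/20.57 = 0.6310
L = ρ/(1−ρ) = 0.6310/(1 − 0.6310) = 0.6310/0.3690 = 1.7101

Final: 1.7101


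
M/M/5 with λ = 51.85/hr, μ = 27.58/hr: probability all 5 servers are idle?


a = λ/μ = 51.85/27.58 = 1.8800; ρ = a/c = 0.3760
Σ_{k=0}^{4} a^k/k! (terms k=0..4) = 1.00000 + 1.87999 + 1.76717 + 1.10742 + 0.52048 = 6.27506
Tail: a^5/(5!(1−ρ)) = 23.48402/(120·0.6240) = 0.31362
P₀ = 1/(6.27506 + 0.31362) = 1/6.58868 = 0.151775

Final: 0.151775


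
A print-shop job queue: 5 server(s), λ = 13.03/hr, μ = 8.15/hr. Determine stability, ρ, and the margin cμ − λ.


Total capacity cμ = 5·8.15 = 40.75/hr
ρ = λ/(cμ) = 13.03/40.75 = 0.3198
Stable ⇔ ρ < 1: YES
Spare capacity = cμ − λ = 40.75 − 13.03 = 27.72/hr

Final: ρ = 0.3198; stable; margin = 27.72/hr


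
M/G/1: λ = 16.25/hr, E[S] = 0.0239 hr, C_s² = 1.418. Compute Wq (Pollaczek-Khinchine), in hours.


ρ = λ·E[S] = 16.25·0.0239 = 0.3884
E[S²] = E[S]²(1+C_s²) = 0.0239²·(1+1.418) = 0.001381
Wq = λ·E[S²]/(2(1−ρ)) = 16.25·0.001381/(2·0.6116) = 0.01835 hr

Final: 0.01835 hr


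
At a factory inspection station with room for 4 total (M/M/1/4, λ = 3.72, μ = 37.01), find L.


ρ = 3.72/37.01 = 0.1005
L = ρ[1 − (K+1)ρ^K + Kρ^(K+1)] / [(1−ρ)(1−ρ^(K+1))]
Numerator: 0.1005·(1 − 5·0.0001021 + 4·0.00001026) = 0.100466
Denominator: (0.8995)·(0.999990) = 0.899477
L = 0.100466/0.899477 = 0.1117

Final: 0.1117


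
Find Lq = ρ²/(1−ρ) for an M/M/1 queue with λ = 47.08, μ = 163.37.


ρ = 47.08/163.37 = 0.2882
Lq = ρ²/(1−ρ) = 0.08305/0.7118 = 0.1167

Final: 0.1167


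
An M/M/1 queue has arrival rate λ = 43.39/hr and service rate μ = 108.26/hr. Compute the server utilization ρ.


ρ = λ/μ = 43.39/108.26 = 0.4008

Final: 0.4008


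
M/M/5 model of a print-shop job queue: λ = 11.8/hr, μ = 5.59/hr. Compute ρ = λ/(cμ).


ρ = λ/(cμ) = 11.8/(5·5.59) = 11.8/27.95 = 0.4222

Final: 0.4222


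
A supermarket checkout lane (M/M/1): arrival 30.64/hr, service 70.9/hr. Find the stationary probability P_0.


ρ = 30.64/70.9 = 0.4322
P_n = (1−ρ)·ρ^n = (1 − 0.4322)·0.4322^0 = 0.5678·1.000000 = 0.567842

Final: 0.567842


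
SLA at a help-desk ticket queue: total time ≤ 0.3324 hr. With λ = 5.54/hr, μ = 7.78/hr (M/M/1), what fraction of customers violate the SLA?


W ~ Exponential(μ−λ) for M/M/1.
μ − λ = 7.78 − 5.54 = 2.2400
P(W > t) = e^{−(μ−λ)t} = e^{−0.7446} = 0.474936

Final: 0.474936


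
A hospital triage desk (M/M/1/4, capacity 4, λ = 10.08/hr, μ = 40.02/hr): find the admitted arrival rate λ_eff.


ρ = 0.2519; P_K = (1−ρ)ρ^4/(1−ρ^5) = 0.003014
λ_eff = λ(1 − P_K) = 10.08·(1 − 0.003014) = 10.08·0.996986 = 10.0496 /hr

Final: 10.0496 /hr


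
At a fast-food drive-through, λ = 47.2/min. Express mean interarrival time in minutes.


Mean interarrival time = 1/λ = 1/47.2 minute = 0.02119 minute
In minutes: 0.02119 × 1 = 0.02119 min

Final: 0.02119 min


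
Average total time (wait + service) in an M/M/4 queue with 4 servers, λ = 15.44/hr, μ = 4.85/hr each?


a = 3.1835; ρ = 0.7959; P₀ = 0.028094
Lq = P₀·a^c·ρ/(c!(1−ρ)²) = 2.29662
Wq = Lq/λ = 2.29662/15.44 = 0.14874 hr
W = Wq + 1/μ = 0.14874 + 0.20619 = 0.35493 hr

Final: 0.35493 hr


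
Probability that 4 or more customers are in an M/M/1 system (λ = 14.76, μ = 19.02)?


ρ = 14.76/19.02 = 0.7760
P(N ≥ n) = ρ^n = 0.7760^4 = 0.362663

Final: 0.362663


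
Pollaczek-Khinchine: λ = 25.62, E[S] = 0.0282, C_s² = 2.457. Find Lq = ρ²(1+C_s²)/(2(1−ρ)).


ρ = λ·E[S] = 25.62·0.0282 = 0.7225
Lq = ρ²(1+C_s²)/(2(1−ρ)) = 0.5220·(1+2.457)/(2·0.2775)
= 0.5220·3.4570/0.5550 = 3.25116

Final: 3.25116


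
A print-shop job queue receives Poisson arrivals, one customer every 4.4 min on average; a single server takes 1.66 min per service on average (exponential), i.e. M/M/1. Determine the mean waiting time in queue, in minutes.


λ = 60/4.4 = 13.6364 /hr
μ = 60/1.66 = 36.1446 /hr
ρ = λ/μ = 13.6364/36.1446 = 0.3773
Wq = ρ/(μ−λ) = 0.3773/(36.1446−13.6364) = 0.01676 hr
In minutes: 0.01676·60 = 1.006 min

Final: 1.006 min


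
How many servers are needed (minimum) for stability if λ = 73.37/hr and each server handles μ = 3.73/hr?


Stability requires cμ > λ ⇔ c > λ/μ.
λ/μ = 73.37/3.73 = 19.6702
Minimum integer c = ⌊19.6702⌋ + 1 = 20
Check: 20·3.73 = 74.60 > 73.37, while 19·3.73 = 70.87 ≤ 73.37

Final: 20 servers


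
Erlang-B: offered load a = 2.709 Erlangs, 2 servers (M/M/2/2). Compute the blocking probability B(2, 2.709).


B(c,a) = (a^c/c!) / Σ_{k=0}^{c} a^k/k!
a^2/2! = 3.669341
Σ terms (k=0..2): 1.00000 + 2.70900 + 3.66934 = 7.378341
B = 3.669341/7.378341 = 0.497312

Final: 0.497312


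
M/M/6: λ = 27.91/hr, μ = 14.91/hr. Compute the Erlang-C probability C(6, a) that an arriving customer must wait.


a = λ/μ = 1.8719; ρ = a/6 = 0.3120
P₀ = 0.153680 (from M/M/c formula)
C(c,a) = [a^c/(c!(1−ρ))]·P₀ = [43.02225/(720·0.6880)]·0.153680
= 0.08685·0.153680 = 0.013347

Final: 0.013347


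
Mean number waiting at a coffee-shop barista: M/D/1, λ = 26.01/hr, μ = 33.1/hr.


ρ = 26.01/33.1 = 0.7858
M/D/1: Lq = ρ²/(2(1−ρ)) = 0.6175/(2·0.2142) = 1.44137

Final: 1.44137


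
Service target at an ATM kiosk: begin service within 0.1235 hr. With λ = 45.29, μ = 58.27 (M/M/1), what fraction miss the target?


ρ = 45.29/58.27 = 0.7772
P(Wq > t) = ρ·e^{−(μ−λ)t} = 0.7772·e^{−1.6030}
= 0.7772·0.201286 = 0.156448

Final: 0.156448


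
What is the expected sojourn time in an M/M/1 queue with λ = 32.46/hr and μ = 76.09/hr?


W = 1/(μ−λ) = 1/(76.09 − 32.46) = 1/43.63 = 0.02292 hr

Final: 0.02292 hr


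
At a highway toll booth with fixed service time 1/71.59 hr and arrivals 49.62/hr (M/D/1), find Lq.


ρ = 49.62/71.59 = 0.6931
M/D/1: Lq = ρ²/(2(1−ρ)) = 0.4804/(2·0.3069) = 0.78271

Final: 0.78271


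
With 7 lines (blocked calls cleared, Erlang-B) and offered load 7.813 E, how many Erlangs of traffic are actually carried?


B(7,7.813) = 0.297506 (Erlang-B)
Carried load = a(1 − B) = 7.813·(1 − 0.297506) = 7.813·0.702494 = 5.4886 E

Final: 5.4886 Erlangs


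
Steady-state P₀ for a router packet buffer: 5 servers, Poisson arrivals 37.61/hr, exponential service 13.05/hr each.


a = λ/μ = 37.61/13.05 = 2.8820; ρ = a/c = 0.5764
Σ_{k=0}^{4} a^k/k! (terms k=0..4) = 1.00000 + 2.88199 + 4.15294 + 3.98958 + 2.87448 = 14.89900
Tail: a^5/(5!(1−ρ)) = 198.82185/(120·0.4236) = 3.91134
P₀ = 1/(14.89900 + 3.91134) = 1/18.81034 = 0.053162

Final: 0.053162


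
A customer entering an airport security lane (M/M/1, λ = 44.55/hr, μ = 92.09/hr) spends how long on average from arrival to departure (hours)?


W = 1/(μ−λ) = 1/(92.09 − 44.55) = 1/47.54 = 0.02103 hr

Final: 0.02103 hr


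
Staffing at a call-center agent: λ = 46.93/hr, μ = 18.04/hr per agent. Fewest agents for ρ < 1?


Stability requires cμ > λ ⇔ c > λ/μ.
λ/μ = 46.93/18.04 = 2.6014
Minimum integer c = ⌊2.6014⌋ + 1 = 3
Check: 3·18.04 = 54.12 > 46.93, while 2·18.04 = 36.08 ≤ 46.93

Final: 3 servers


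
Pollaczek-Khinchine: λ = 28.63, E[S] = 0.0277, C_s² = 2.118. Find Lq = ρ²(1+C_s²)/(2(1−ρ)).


ρ = λ·E[S] = 28.63·0.0277 = 0.7931
Lq = ρ²(1+C_s²)/(2(1−ρ)) = 0.6289·(1+2.118)/(2·0.2069)
= 0.6289·3.1180/0.4139 = 4.73789

Final: 4.73789


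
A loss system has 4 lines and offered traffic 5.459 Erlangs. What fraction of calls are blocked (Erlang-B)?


B(c,a) = (a^c/c!) / Σ_{k=0}^{c} a^k/k!
a^4/4! = 37.003358
Σ terms (k=0..4): 1.00000 + 5.45900 + 14.90034 + 27.11365 + 37.00336 = 85.476351
B = 37.003358/85.476351 = 0.432908

Final: 0.432908


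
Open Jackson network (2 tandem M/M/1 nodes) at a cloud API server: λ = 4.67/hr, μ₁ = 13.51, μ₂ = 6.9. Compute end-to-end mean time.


Each node sees arrival rate λ = 4.67/hr (tandem ⇒ throughput preserved).
W₁ = 1/(μ₁−λ) = 1/(13.51−4.67) = 0.11312 hr
W₂ = 1/(μ₂−λ) = 1/(6.9−4.67) = 0.44843 hr
W_total = W₁ + W₂ = 0.11312 + 0.44843 = 0.56155 hr

Final: 0.56155 hr


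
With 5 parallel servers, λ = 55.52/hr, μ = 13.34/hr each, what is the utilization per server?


ρ = λ/(cμ) = 55.52/(5·13.34) = 55.52/66.70 = 0.8324

Final: 0.8324


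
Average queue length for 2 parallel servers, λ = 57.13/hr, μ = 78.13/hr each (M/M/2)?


a = λ/μ = 0.7312; ρ = a/2 = 0.3656
P₀ = 0.464548
Lq = P₀·a^c·ρ / (c!·(1−ρ)²) = 0.464548·0.53468·0.3656/(2·0.40245)
= 0.11282

Final: 0.11282


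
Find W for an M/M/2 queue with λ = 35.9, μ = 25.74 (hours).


a = 1.3947; ρ = 0.6974; P₀ = 0.178302
Lq = P₀·a^c·ρ/(c!(1−ρ)²) = 1.32037
Wq = Lq/λ = 1.32037/35.9 = 0.03678 hr
W = Wq + 1/μ = 0.03678 + 0.03885 = 0.07563 hr

Final: 0.07563 hr


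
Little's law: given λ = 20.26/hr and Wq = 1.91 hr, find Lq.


Lq = λWq = 20.26·1.91 = 38.6966

Final: 38.6966


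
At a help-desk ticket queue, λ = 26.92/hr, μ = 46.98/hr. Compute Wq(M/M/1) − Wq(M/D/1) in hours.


ρ = 26.92/46.98 = 0.5730
Wq(M/M/1) = ρ/(μ−λ) = 0.5730/20.06 = 0.02856 hr
Wq(M/D/1) = ρ/(2(μ−λ)) = 0.01428 hr
Savings = 0.02856 − 0.01428 = 0.01428 hr

Final: 0.01428 hr


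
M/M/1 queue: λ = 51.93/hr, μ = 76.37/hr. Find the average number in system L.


ρ = λ/μ = 51.93/76.37 = 0.6800
L = ρ/(1−ρ) = 0.6800/(1 − 0.6800) = 0.6800/0.3200 = 2.1248

Final: 2.1248


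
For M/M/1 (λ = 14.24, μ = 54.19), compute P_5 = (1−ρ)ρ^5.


ρ = 14.24/54.19 = 0.2628
P_n = (1−ρ)·ρ^n = (1 − 0.2628)·0.2628^5 = 0.7372·0.001253 = 0.0009237

Final: 0.0009237


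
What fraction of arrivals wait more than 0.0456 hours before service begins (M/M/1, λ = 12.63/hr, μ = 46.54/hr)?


ρ = 12.63/46.54 = 0.2714
P(Wq > t) = ρ·e^{−(μ−λ)t} = 0.2714·e^{−1.5463}
= 0.2714·0.213036 = 0.057813

Final: 0.057813


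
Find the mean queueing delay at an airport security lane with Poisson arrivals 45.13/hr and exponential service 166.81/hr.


ρ = 45.13/166.81 = 0.2705
Wq = ρ/(μ−λ) = 0.2705/(166.81 − 45.13) = 0.2705/121.68 = 0.002223 hr

Final: 0.002223 hr


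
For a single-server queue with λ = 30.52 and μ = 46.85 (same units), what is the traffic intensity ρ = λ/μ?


ρ = λ/μ = 30.52/46.85 = 0.6514

Final: 0.6514


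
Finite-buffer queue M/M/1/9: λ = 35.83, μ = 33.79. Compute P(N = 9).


ρ = λ/μ = 35.83/33.79 = 1.0604
P_K = (1−ρ)ρ^K/(1−ρ^(K+1)) = (-0.06037·1.694835)/(1 − 1.797158)
= -0.102322/-0.797158 = 0.128359

Final: 0.128359


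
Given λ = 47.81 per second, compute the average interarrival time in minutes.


Mean interarrival time = 1/λ = 1/47.81 second = 0.02092 second
In minutes: 0.02092 × 0.0166667 = 0.0003486 min

Final: 0.0003486 min


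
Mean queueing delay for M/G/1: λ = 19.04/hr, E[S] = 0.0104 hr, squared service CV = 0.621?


ρ = λ·E[S] = 19.04·0.0104 = 0.1980
E[S²] = E[S]²(1+C_s²) = 0.0104²·(1+0.621) = 0.0001753
Wq = λ·E[S²]/(2(1−ρ)) = 19.04·0.0001753/(2·0.8020) = 0.002081 hr

Final: 0.002081 hr


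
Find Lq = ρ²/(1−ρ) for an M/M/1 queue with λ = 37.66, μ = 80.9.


ρ = 37.66/80.9 = 0.4655
Lq = ρ²/(1−ρ) = 0.2167/0.5345 = 0.4054

Final: 0.4054


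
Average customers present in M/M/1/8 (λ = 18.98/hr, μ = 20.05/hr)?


ρ = 18.98/20.05 = 0.9466
L = ρ[1 − (K+1)ρ^K + Kρ^(K+1)] / [(1−ρ)(1−ρ^(K+1))]
Numerator: 0.9466·(1 − 9·0.644844 + 8·0.610431) = 0.075590
Denominator: (0.05337)·(0.389569) = 0.020790
L = 0.075590/0.020790 = 3.6359

Final: 3.6359


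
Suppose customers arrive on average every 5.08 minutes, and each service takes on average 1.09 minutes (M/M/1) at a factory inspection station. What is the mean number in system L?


λ = 60/5.08 = 11.8110 /hr
μ = 60/1.09 = 55.0459 /hr
ρ = λ/μ = 11.8110/55.0459 = 0.2146
L = ρ/(1−ρ) = 0.2146/0.7854 = 0.2732

Final: 0.2732


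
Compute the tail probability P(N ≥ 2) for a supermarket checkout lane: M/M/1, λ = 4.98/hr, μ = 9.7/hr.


ρ = 4.98/9.7 = 0.5134
P(N ≥ n) = ρ^n = 0.5134^2 = 0.263582

Final: 0.263582


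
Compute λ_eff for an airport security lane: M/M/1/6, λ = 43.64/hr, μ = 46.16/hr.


ρ = 0.9454; P_K = (1−ρ)ρ^6/(1−ρ^7) = 0.119957
λ_eff = λ(1 − P_K) = 43.64·(1 − 0.119957) = 43.64·0.880043 = 38.4051 /hr

Final: 38.4051 /hr


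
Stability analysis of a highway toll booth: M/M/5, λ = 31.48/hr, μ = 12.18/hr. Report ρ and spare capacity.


Total capacity cμ = 5·12.18 = 60.90/hr
ρ = λ/(cμ) = 31.48/60.90 = 0.5169
Stable ⇔ ρ < 1: YES
Spare capacity = cμ − λ = 60.90 − 31.48 = 29.42/hr

Final: ρ = 0.5169; stable; margin = 29.42/hr


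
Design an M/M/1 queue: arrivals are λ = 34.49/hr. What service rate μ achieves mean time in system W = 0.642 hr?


W = 1/(μ−λ) ⇒ μ − λ = 1/W = 1/0.642 = 1.5576
μ = λ + 1/W = 34.49 + 1.5576 = 36.0476 per hr

Final: 36.0476 /hr


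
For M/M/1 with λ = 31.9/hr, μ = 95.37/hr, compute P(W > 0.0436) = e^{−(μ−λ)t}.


W ~ Exponential(μ−λ) for M/M/1.
μ − λ = 95.37 − 31.9 = 63.4700
P(W > t) = e^{−(μ−λ)t} = e^{−2.7673} = 0.062832

Final: 0.062832


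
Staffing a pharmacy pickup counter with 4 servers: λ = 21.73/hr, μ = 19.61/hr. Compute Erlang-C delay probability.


a = λ/μ = 1.1081; ρ = a/4 = 0.2770
P₀ = 0.329410 (from M/M/c formula)
C(c,a) = [a^c/(c!(1−ρ))]·P₀ = [1.50775/(24·0.7230)]·0.329410
= 0.08690·0.329410 = 0.028624

Final: 0.028624


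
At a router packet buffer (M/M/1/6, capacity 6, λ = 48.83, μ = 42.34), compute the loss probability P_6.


ρ = λ/μ = 48.83/42.34 = 1.1533
P_K = (1−ρ)ρ^K/(1−ρ^(K+1)) = (-0.1533·2.352964)/(1 − 2.713633)
= -0.360669/-1.713633 = 0.210471

Final: 0.210471
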